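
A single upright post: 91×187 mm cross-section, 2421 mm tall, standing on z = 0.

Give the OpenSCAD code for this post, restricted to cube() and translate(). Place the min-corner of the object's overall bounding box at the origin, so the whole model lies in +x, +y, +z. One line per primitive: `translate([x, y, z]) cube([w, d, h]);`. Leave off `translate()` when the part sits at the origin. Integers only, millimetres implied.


cube([91, 187, 2421]);


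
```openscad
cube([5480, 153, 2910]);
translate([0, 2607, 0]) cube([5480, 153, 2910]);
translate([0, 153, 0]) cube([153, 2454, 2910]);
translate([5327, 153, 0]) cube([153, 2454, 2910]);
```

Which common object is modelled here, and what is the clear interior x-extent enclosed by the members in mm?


A house (or room) frame. The interior width is 5174 mm.

Four 2910 mm walls enclosing a rectangle with no floor or roof — a room or house frame. Outside width is 5480 mm and wall thickness is 153 mm, so the interior width is 5480 − 2 × 153 = 5174 mm.


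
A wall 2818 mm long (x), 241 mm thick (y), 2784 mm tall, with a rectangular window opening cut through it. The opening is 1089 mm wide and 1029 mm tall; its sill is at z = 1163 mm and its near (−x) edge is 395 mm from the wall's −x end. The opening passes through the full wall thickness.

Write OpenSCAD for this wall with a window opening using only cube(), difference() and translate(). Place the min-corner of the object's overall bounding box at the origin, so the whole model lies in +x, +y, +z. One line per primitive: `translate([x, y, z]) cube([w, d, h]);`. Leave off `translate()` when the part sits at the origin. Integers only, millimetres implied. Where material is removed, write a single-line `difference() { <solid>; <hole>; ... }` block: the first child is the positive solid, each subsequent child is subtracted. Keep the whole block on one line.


difference() { cube([2818, 241, 2784]); translate([395, 0, 1163]) cube([1089, 241, 1029]); }


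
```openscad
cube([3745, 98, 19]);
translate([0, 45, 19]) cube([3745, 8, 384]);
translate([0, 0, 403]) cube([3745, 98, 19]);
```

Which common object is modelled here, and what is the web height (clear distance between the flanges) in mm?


An I-beam. The web height is 384 mm.

Two wide flanges with a thin centred web — an I-beam. Overall 422 mm minus two 19 mm flanges gives a web of 422 − 2·19 = 384 mm.


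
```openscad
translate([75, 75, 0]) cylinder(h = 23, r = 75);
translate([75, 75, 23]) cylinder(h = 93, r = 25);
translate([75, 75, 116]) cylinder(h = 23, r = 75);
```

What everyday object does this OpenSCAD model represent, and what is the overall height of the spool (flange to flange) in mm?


A spool. The overall height is 139 mm.

Three coaxial cylinders, large–small–large — a spool. Two 23 mm flanges and a 93 mm core give 23 + 93 + 23 = 139 mm.


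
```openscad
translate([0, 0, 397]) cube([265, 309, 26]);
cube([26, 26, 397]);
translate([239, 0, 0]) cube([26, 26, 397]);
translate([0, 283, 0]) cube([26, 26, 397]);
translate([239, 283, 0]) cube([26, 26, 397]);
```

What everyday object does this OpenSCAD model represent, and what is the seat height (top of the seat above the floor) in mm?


A stool. The seat height is 423 mm.

A 265×309×26 slab at z = 397 on four corner posts — a stool. The seat top is 397 + 26 = 423 mm.


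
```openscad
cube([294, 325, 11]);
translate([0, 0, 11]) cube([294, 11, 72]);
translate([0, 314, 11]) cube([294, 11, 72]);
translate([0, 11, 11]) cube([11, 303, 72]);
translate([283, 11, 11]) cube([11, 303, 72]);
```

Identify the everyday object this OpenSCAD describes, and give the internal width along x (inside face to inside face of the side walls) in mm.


An open box. The internal width is 272 mm.

A 294×325 base slab with four walls standing on it — an open box. The base is 294 mm wide and the walls are 11 mm thick, so the internal width is 294 − 2 × 11 = 272 mm.


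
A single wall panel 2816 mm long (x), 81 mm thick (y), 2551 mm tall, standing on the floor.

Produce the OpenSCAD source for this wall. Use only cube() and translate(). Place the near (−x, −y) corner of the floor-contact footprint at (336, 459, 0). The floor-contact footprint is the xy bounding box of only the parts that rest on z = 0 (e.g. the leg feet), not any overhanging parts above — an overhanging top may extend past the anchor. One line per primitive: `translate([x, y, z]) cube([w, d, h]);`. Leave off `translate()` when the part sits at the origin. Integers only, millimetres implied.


translate([336, 459, 0]) cube([2816, 81, 2551]);


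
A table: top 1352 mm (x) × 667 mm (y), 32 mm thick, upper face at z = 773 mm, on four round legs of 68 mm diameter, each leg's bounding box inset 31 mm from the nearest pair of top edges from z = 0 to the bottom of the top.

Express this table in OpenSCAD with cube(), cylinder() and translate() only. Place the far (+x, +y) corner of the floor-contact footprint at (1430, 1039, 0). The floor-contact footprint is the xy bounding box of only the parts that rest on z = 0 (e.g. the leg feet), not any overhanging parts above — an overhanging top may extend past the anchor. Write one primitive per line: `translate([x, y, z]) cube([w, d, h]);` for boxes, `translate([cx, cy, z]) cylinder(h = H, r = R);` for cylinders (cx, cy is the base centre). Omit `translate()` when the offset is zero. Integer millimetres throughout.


translate([109, 403, 741]) cube([1352, 667, 32]);
translate([174, 468, 0]) cylinder(h = 741, r = 34);
translate([1396, 468, 0]) cylinder(h = 741, r = 34);
translate([174, 1005, 0]) cylinder(h = 741, r = 34);
translate([1396, 1005, 0]) cylinder(h = 741, r = 34);


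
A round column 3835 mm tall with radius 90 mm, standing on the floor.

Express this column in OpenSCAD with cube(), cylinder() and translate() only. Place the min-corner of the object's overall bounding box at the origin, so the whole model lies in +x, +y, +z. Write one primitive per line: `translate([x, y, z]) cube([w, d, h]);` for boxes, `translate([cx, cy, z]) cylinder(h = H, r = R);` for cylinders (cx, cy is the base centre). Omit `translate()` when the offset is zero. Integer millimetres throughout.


translate([90, 90, 0]) cylinder(h = 3835, r = 90);


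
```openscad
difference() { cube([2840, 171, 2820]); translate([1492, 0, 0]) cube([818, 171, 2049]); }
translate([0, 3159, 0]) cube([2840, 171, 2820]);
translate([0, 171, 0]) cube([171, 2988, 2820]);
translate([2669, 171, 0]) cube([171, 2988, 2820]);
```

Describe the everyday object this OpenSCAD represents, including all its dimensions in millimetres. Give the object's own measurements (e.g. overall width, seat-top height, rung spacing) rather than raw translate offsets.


A single room: four walls, each 2820 mm tall and 171 mm thick, enclosing an outside footprint 2840×3330 mm (x × y), no floor or roof. The front and back walls (−y and +y sides) run the full x-width; the side walls fit between their inner faces. A door opening 818 mm wide and 2049 mm tall is cut through the front wall from the floor up, its −x edge 1492 mm from the wall's −x end.


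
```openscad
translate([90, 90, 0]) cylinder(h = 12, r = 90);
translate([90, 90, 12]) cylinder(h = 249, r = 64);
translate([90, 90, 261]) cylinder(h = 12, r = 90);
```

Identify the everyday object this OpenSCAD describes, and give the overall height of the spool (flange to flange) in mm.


A spool. The overall height is 273 mm.

Three coaxial cylinders, large–small–large — a spool. Two 12 mm flanges and a 249 mm core give 12 + 249 + 12 = 273 mm.


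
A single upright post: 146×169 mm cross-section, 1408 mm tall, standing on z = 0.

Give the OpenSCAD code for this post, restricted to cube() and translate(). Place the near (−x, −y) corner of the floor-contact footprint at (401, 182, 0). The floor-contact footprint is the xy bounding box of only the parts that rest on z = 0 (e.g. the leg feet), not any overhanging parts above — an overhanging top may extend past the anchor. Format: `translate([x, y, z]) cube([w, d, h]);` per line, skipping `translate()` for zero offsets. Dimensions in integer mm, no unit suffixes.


translate([401, 182, 0]) cube([146, 169, 1408]);


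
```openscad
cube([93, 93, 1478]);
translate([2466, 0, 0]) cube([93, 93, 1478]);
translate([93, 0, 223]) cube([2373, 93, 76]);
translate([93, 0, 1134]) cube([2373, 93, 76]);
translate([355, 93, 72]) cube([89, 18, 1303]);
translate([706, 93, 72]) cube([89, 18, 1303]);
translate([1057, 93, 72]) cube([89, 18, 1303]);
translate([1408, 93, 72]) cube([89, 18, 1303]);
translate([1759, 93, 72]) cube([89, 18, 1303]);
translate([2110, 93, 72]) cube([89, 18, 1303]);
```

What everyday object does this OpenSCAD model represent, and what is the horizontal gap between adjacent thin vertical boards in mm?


A fence section. The picket gap is 262 mm.

Two posts, two rails, 6 pickets — a fence section. Span 2373 mm holds 6 pickets of 89 mm with 7 equal gaps: ⌊(2373 − 6·89) / 7⌋ = 262 mm.


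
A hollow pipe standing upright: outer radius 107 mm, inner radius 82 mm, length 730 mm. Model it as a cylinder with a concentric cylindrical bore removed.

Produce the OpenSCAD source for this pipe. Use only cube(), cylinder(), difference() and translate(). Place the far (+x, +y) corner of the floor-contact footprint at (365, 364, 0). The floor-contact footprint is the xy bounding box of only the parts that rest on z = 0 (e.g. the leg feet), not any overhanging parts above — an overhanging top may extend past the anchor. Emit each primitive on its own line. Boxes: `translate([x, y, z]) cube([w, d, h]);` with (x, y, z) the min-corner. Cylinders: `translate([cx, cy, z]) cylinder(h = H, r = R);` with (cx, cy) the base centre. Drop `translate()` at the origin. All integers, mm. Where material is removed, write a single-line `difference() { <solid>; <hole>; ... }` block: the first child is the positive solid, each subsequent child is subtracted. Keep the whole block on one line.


difference() { translate([258, 257, 0]) cylinder(h = 730, r = 107); translate([258, 257, 0]) cylinder(h = 730, r = 82); }


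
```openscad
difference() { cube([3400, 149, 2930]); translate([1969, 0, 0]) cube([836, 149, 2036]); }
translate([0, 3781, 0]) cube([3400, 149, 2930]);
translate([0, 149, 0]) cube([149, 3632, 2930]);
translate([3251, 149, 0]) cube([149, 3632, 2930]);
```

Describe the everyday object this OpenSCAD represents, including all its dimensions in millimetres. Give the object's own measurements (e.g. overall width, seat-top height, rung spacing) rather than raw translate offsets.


A single room: four walls, each 2930 mm tall and 149 mm thick, enclosing an outside footprint 3400×3930 mm (x × y), no floor or roof. The front and back walls (−y and +y sides) run the full x-width; the side walls fit between their inner faces. A door opening 836 mm wide and 2036 mm tall is cut through the front wall from the floor up, its −x edge 1969 mm from the wall's −x end.


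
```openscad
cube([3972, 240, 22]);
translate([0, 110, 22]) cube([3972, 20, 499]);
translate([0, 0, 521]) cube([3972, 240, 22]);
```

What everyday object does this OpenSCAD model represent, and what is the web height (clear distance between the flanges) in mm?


An I-beam. The web height is 499 mm.

Two wide flanges with a thin centred web — an I-beam. Overall 543 mm minus two 22 mm flanges gives a web of 543 − 2·22 = 499 mm.


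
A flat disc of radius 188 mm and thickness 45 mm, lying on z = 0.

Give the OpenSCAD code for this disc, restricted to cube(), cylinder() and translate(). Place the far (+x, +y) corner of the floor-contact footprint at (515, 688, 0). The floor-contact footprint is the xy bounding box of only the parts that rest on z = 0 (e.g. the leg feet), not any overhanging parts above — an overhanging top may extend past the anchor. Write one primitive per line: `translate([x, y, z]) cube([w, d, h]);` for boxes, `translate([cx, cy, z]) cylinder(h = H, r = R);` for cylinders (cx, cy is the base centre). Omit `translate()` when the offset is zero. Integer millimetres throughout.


translate([327, 500, 0]) cylinder(h = 45, r = 188);


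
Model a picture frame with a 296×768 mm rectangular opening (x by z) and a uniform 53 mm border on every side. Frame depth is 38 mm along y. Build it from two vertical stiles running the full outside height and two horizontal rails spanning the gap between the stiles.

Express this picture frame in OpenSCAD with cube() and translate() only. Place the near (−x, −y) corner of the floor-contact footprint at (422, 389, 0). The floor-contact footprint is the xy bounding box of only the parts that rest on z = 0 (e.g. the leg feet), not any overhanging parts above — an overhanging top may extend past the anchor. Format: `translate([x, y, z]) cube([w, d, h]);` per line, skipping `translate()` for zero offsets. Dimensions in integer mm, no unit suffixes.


translate([422, 389, 0]) cube([53, 38, 874]);
translate([771, 389, 0]) cube([53, 38, 874]);
translate([475, 389, 0]) cube([296, 38, 53]);
translate([475, 389, 821]) cube([296, 38, 53]);


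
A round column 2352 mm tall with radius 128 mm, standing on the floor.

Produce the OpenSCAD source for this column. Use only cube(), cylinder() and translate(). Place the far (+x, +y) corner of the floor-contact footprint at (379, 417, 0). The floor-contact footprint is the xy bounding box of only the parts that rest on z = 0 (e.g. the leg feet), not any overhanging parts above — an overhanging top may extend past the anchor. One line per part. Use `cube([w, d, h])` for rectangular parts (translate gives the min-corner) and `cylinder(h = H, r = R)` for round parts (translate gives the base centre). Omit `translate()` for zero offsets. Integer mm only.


translate([251, 289, 0]) cylinder(h = 2352, r = 128);


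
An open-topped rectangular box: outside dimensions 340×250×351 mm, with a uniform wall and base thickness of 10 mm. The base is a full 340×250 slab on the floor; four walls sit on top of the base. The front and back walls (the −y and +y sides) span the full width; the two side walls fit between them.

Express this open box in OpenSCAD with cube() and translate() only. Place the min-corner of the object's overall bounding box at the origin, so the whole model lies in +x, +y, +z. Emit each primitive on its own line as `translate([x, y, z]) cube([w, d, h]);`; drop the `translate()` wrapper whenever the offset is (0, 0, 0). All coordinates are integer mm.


cube([340, 250, 10]);
translate([0, 0, 10]) cube([340, 10, 341]);
translate([0, 240, 10]) cube([340, 10, 341]);
translate([0, 10, 10]) cube([10, 230, 341]);
translate([330, 10, 10]) cube([10, 230, 341]);


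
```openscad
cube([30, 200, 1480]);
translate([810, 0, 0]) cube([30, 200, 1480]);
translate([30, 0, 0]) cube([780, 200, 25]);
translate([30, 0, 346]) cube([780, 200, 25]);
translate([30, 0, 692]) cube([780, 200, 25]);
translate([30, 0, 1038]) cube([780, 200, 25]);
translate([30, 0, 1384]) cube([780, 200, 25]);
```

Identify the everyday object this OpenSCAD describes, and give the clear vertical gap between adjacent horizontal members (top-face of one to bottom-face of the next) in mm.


A bookshelf. The clear shelf gap is 321 mm.

Two tall side panels with 5 horizontal boards between them — a bookshelf. The first two shelf undersides are at z = 0 and z = 346; with shelf thickness 25, the clear gap is 346 − 0 − 25 = 321 mm.


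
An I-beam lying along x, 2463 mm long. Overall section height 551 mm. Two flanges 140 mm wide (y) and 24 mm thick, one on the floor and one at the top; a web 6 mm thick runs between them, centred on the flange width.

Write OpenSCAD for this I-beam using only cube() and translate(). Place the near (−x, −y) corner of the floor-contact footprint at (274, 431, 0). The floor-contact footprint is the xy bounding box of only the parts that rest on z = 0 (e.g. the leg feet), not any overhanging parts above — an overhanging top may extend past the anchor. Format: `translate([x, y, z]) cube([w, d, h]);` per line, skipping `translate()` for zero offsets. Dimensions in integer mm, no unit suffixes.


translate([274, 431, 0]) cube([2463, 140, 24]);
translate([274, 498, 24]) cube([2463, 6, 503]);
translate([274, 431, 527]) cube([2463, 140, 24]);


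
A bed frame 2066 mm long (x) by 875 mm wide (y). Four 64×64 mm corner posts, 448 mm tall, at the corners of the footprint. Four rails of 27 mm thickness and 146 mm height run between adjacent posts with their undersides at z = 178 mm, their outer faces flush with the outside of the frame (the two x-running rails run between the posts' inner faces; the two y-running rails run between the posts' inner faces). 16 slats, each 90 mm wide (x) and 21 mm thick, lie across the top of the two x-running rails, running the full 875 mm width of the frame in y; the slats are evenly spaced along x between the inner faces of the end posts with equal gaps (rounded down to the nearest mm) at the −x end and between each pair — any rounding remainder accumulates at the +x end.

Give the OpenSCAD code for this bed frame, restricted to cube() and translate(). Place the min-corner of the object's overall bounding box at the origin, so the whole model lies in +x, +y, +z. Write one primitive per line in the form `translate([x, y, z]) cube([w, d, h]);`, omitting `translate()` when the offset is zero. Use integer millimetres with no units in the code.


cube([64, 64, 448]);
translate([0, 811, 0]) cube([64, 64, 448]);
translate([2002, 0, 0]) cube([64, 64, 448]);
translate([2002, 811, 0]) cube([64, 64, 448]);
translate([64, 0, 178]) cube([1938, 27, 146]);
translate([64, 848, 178]) cube([1938, 27, 146]);
translate([0, 64, 178]) cube([27, 747, 146]);
translate([2039, 64, 178]) cube([27, 747, 146]);
translate([93, 0, 324]) cube([90, 875, 21]);
translate([212, 0, 324]) cube([90, 875, 21]);
translate([331, 0, 324]) cube([90, 875, 21]);
translate([450, 0, 324]) cube([90, 875, 21]);
translate([569, 0, 324]) cube([90, 875, 21]);
translate([688, 0, 324]) cube([90, 875, 21]);
translate([807, 0, 324]) cube([90, 875, 21]);
translate([926, 0, 324]) cube([90, 875, 21]);
translate([1045, 0, 324]) cube([90, 875, 21]);
translate([1164, 0, 324]) cube([90, 875, 21]);
translate([1283, 0, 324]) cube([90, 875, 21]);
translate([1402, 0, 324]) cube([90, 875, 21]);
translate([1521, 0, 324]) cube([90, 875, 21]);
translate([1640, 0, 324]) cube([90, 875, 21]);
translate([1759, 0, 324]) cube([90, 875, 21]);
translate([1878, 0, 324]) cube([90, 875, 21]);


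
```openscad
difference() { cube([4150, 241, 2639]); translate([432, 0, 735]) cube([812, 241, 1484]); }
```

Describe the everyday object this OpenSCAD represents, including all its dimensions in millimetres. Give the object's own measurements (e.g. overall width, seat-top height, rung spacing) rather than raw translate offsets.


A wall 4150 mm long (x), 241 mm thick (y), 2639 mm tall, with a rectangular window opening cut through it. The opening is 812 mm wide and 1484 mm tall; its sill is at z = 735 mm and its near (−x) edge is 432 mm from the wall's −x end. The opening passes through the full wall thickness.


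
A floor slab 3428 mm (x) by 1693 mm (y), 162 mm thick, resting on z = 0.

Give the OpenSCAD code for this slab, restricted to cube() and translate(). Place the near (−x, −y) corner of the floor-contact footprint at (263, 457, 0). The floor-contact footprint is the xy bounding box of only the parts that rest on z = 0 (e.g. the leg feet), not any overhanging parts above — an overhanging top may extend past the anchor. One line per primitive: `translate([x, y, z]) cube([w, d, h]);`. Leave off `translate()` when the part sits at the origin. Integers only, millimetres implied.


translate([263, 457, 0]) cube([3428, 1693, 162]);


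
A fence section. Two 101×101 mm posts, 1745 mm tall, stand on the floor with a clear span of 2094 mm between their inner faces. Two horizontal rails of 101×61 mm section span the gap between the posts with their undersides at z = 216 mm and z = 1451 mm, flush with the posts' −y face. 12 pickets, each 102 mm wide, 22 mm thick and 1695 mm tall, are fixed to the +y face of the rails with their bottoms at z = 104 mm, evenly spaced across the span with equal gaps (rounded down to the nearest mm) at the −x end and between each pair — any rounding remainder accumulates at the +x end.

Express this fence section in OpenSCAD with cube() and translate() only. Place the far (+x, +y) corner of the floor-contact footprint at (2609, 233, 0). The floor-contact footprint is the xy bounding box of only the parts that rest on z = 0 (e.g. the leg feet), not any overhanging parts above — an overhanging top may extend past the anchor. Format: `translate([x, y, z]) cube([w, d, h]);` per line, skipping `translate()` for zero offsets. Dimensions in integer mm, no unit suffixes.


translate([313, 132, 0]) cube([101, 101, 1745]);
translate([2508, 132, 0]) cube([101, 101, 1745]);
translate([414, 132, 216]) cube([2094, 101, 61]);
translate([414, 132, 1451]) cube([2094, 101, 61]);
translate([480, 233, 104]) cube([102, 22, 1695]);
translate([648, 233, 104]) cube([102, 22, 1695]);
translate([816, 233, 104]) cube([102, 22, 1695]);
translate([984, 233, 104]) cube([102, 22, 1695]);
translate([1152, 233, 104]) cube([102, 22, 1695]);
translate([1320, 233, 104]) cube([102, 22, 1695]);
translate([1488, 233, 104]) cube([102, 22, 1695]);
translate([1656, 233, 104]) cube([102, 22, 1695]);
translate([1824, 233, 104]) cube([102, 22, 1695]);
translate([1992, 233, 104]) cube([102, 22, 1695]);
translate([2160, 233, 104]) cube([102, 22, 1695]);
translate([2328, 233, 104]) cube([102, 22, 1695]);


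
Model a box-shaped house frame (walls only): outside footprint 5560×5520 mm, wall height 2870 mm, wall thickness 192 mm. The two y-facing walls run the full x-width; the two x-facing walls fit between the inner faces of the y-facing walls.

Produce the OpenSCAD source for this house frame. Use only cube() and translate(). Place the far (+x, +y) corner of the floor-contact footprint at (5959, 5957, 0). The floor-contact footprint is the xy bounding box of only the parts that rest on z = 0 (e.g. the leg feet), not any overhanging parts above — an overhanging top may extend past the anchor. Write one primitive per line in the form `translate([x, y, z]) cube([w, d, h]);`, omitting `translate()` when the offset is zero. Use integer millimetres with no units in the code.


translate([399, 437, 0]) cube([5560, 192, 2870]);
translate([399, 5765, 0]) cube([5560, 192, 2870]);
translate([399, 629, 0]) cube([192, 5136, 2870]);
translate([5767, 629, 0]) cube([192, 5136, 2870]);


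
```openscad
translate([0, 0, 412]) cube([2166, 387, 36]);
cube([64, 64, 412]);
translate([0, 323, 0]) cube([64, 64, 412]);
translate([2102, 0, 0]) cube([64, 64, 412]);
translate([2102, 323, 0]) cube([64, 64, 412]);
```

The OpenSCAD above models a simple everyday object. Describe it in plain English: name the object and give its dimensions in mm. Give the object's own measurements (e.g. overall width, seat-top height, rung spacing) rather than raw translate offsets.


A long wooden bench with a 2166 mm (x) × 387 mm (y) seat, 36 mm thick, its top surface 448 mm above the floor. Four 64 mm square legs at the seat corners, flush with the edges, run from z = 0 to the seat underside.


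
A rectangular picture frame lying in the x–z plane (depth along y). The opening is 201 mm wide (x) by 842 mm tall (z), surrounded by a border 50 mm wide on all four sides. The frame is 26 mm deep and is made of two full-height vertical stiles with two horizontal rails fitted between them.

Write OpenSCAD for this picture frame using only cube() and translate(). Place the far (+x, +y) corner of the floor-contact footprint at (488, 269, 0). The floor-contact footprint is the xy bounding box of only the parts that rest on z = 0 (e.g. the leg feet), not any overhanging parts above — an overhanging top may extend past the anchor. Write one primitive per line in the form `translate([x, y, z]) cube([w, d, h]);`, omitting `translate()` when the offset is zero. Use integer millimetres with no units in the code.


translate([187, 243, 0]) cube([50, 26, 942]);
translate([438, 243, 0]) cube([50, 26, 942]);
translate([237, 243, 0]) cube([201, 26, 50]);
translate([237, 243, 892]) cube([201, 26, 50]);


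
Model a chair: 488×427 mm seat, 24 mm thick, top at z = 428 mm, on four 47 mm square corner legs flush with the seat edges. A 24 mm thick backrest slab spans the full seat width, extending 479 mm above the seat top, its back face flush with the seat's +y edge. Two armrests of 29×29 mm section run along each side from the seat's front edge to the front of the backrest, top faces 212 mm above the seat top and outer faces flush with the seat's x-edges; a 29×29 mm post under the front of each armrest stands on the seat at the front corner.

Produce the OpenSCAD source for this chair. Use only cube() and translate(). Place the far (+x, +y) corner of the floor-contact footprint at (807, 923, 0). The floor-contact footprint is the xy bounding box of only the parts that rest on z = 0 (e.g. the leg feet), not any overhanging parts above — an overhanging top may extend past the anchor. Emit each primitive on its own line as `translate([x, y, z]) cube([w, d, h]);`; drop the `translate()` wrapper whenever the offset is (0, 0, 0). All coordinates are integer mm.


translate([319, 496, 404]) cube([488, 427, 24]);
translate([319, 496, 0]) cube([47, 47, 404]);
translate([760, 496, 0]) cube([47, 47, 404]);
translate([319, 876, 0]) cube([47, 47, 404]);
translate([760, 876, 0]) cube([47, 47, 404]);
translate([319, 899, 428]) cube([488, 24, 479]);
translate([319, 496, 611]) cube([29, 403, 29]);
translate([778, 496, 611]) cube([29, 403, 29]);
translate([319, 496, 428]) cube([29, 29, 183]);
translate([778, 496, 428]) cube([29, 29, 183]);


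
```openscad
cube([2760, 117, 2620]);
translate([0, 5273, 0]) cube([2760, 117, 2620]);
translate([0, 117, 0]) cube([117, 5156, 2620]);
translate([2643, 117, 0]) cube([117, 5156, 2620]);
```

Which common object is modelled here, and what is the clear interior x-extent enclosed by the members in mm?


A house (or room) frame. The interior width is 2526 mm.

Four 2620 mm walls enclosing a rectangle with no floor or roof — a room or house frame. Outside width is 2760 mm and wall thickness is 117 mm, so the interior width is 2760 − 2 × 117 = 2526 mm.


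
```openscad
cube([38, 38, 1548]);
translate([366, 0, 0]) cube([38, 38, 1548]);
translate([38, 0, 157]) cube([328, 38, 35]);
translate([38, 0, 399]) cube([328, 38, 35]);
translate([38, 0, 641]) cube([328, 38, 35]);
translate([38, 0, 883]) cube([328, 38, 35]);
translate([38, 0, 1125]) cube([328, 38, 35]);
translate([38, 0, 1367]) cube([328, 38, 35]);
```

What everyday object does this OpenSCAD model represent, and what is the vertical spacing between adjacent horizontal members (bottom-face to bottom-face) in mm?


A ladder. The rung spacing is 242 mm.

Two tall 38×38 posts with 6 short bars between them — a ladder. Adjacent rungs sit at z = 157 and z = 399, so the spacing is 399 − 157 = 242 mm.


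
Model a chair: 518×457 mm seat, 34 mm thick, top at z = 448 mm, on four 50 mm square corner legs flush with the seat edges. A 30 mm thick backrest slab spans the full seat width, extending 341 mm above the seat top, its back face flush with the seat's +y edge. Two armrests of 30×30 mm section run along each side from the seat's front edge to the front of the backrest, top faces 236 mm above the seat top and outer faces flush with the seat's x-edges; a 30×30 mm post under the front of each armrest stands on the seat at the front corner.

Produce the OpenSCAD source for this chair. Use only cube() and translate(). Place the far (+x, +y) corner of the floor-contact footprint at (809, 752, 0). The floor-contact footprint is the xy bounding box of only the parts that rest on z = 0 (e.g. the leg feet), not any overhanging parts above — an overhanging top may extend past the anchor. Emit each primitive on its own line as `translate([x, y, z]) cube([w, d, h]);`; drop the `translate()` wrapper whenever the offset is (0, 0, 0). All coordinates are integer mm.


translate([291, 295, 414]) cube([518, 457, 34]);
translate([291, 295, 0]) cube([50, 50, 414]);
translate([759, 295, 0]) cube([50, 50, 414]);
translate([291, 702, 0]) cube([50, 50, 414]);
translate([759, 702, 0]) cube([50, 50, 414]);
translate([291, 722, 448]) cube([518, 30, 341]);
translate([291, 295, 654]) cube([30, 427, 30]);
translate([779, 295, 654]) cube([30, 427, 30]);
translate([291, 295, 448]) cube([30, 30, 206]);
translate([779, 295, 448]) cube([30, 30, 206]);


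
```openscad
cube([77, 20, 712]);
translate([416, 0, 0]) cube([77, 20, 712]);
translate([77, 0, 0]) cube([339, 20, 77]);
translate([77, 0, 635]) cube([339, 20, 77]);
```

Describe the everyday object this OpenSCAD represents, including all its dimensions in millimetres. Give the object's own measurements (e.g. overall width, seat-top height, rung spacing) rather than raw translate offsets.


A rectangular picture frame lying in the x–z plane (depth along y). The opening is 339 mm wide (x) by 558 mm tall (z), surrounded by a border 77 mm wide on all four sides. The frame is 20 mm deep and is made of two full-height vertical stiles with two horizontal rails fitted between them.


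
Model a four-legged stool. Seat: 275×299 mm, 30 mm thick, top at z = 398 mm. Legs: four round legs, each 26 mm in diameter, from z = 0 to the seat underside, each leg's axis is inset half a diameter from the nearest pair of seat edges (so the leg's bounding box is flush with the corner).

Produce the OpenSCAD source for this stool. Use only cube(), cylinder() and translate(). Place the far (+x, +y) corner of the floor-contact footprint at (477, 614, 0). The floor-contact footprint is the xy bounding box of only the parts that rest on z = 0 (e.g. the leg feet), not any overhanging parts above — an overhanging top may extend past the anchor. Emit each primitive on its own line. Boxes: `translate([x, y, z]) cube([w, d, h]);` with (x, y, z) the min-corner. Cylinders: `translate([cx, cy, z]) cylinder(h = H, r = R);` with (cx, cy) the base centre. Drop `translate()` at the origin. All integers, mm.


translate([202, 315, 368]) cube([275, 299, 30]);
translate([215, 328, 0]) cylinder(h = 368, r = 13);
translate([464, 328, 0]) cylinder(h = 368, r = 13);
translate([215, 601, 0]) cylinder(h = 368, r = 13);
translate([464, 601, 0]) cylinder(h = 368, r = 13);


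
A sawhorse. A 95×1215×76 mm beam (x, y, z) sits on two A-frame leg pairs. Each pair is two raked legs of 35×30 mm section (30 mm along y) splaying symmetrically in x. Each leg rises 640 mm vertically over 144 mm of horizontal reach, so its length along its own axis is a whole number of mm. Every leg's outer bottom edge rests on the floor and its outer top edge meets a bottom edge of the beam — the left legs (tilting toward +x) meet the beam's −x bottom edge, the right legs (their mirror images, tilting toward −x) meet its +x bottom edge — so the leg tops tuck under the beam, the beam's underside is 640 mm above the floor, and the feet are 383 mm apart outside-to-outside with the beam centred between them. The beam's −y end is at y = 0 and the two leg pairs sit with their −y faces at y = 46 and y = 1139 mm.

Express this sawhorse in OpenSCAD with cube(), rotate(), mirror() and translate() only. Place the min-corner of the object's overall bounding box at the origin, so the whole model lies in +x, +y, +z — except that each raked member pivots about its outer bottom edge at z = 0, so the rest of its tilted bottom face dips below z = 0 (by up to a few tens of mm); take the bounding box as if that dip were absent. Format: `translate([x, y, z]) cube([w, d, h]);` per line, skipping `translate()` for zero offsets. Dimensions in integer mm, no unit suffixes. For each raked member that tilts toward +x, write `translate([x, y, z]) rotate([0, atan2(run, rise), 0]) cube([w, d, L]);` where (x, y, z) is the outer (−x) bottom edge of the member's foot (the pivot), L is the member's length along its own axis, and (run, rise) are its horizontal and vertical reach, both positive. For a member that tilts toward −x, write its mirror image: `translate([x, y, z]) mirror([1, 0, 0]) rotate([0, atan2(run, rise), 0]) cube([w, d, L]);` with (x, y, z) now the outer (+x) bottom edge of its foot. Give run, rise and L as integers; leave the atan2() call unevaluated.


// leg length = √(144² + 640²) = 656
// right-leg outer foot x = 2·144 + 95 = 383
// beam min-corner = (144, 0, 640)
translate([144, 0, 640]) cube([95, 1215, 76]);
translate([0, 46, 0]) rotate([0, atan2(144, 640), 0]) cube([35, 30, 656]);
translate([383, 46, 0]) mirror([1, 0, 0]) rotate([0, atan2(144, 640), 0]) cube([35, 30, 656]);
translate([0, 1139, 0]) rotate([0, atan2(144, 640), 0]) cube([35, 30, 656]);
translate([383, 1139, 0]) mirror([1, 0, 0]) rotate([0, atan2(144, 640), 0]) cube([35, 30, 656]);


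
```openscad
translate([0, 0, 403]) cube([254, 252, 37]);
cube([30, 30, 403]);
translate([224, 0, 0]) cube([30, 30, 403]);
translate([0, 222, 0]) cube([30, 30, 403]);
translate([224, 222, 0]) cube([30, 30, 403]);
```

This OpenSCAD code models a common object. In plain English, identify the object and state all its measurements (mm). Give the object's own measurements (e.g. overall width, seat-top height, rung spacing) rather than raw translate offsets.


A simple wooden stool: a rectangular seat 254 mm (x) by 252 mm (y), 37 mm thick, top face at z = 440 mm, on four square legs, each 30×30 mm in cross-section. The legs rest on z = 0, each flush with a corner of the seat.


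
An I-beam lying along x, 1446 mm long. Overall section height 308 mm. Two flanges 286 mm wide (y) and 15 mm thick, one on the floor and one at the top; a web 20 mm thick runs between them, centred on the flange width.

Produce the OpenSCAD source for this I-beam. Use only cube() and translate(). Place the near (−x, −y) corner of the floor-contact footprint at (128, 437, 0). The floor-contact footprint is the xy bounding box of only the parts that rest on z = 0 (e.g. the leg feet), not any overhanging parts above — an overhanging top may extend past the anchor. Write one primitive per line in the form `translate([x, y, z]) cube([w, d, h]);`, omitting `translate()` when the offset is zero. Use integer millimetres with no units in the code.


translate([128, 437, 0]) cube([1446, 286, 15]);
translate([128, 570, 15]) cube([1446, 20, 278]);
translate([128, 437, 293]) cube([1446, 286, 15]);


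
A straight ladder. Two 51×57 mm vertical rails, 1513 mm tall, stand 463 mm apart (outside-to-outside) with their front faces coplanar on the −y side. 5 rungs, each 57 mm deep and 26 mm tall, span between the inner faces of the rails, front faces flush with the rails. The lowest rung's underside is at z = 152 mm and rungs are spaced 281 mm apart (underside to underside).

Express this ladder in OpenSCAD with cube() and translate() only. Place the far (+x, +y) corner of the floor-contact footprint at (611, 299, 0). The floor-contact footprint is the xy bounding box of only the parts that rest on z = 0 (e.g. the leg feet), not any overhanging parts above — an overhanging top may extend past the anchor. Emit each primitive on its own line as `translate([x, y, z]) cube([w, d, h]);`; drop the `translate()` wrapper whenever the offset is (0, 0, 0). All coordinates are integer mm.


// rung span = 463 - 2*51 = 361
// rung[k] z = 152 + k*281
translate([148, 242, 0]) cube([51, 57, 1513]);
translate([560, 242, 0]) cube([51, 57, 1513]);
translate([199, 242, 152]) cube([361, 57, 26]);
translate([199, 242, 433]) cube([361, 57, 26]);
translate([199, 242, 714]) cube([361, 57, 26]);
translate([199, 242, 995]) cube([361, 57, 26]);
translate([199, 242, 1276]) cube([361, 57, 26]);


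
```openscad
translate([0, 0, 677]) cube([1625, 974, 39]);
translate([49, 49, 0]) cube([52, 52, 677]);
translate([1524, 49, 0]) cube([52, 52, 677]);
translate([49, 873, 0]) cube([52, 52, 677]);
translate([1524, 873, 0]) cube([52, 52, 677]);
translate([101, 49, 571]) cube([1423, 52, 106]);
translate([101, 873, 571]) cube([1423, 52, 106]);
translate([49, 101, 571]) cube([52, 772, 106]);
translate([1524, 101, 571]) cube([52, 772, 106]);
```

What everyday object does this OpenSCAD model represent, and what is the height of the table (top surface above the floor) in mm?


A table. The table height is 716 mm.

A 1625×974×39 slab sits at z = 677 on four 52 mm square posts — a table. The top surface is at 677 + 39 = 716 mm.


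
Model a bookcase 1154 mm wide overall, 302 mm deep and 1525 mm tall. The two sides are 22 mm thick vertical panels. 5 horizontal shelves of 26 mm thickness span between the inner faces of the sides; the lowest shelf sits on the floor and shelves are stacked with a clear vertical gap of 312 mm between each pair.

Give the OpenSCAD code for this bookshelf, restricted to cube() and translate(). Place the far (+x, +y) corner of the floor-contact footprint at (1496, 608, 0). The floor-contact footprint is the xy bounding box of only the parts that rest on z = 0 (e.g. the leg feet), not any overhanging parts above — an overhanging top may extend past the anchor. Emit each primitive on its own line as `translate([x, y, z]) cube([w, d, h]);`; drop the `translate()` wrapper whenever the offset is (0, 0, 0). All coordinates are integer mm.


translate([342, 306, 0]) cube([22, 302, 1525]);
translate([1474, 306, 0]) cube([22, 302, 1525]);
translate([364, 306, 0]) cube([1110, 302, 26]);
translate([364, 306, 338]) cube([1110, 302, 26]);
translate([364, 306, 676]) cube([1110, 302, 26]);
translate([364, 306, 1014]) cube([1110, 302, 26]);
translate([364, 306, 1352]) cube([1110, 302, 26]);


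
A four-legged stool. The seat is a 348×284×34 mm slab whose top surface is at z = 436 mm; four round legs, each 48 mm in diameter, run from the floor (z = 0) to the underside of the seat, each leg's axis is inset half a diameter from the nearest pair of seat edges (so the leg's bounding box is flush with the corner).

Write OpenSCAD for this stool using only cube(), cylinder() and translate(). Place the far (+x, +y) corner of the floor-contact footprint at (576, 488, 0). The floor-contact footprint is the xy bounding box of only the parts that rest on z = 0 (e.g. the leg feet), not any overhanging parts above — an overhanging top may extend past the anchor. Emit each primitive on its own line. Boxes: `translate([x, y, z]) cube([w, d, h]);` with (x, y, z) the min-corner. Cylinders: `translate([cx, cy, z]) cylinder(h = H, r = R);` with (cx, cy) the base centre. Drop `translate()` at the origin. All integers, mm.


translate([228, 204, 402]) cube([348, 284, 34]);
translate([252, 228, 0]) cylinder(h = 402, r = 24);
translate([552, 228, 0]) cylinder(h = 402, r = 24);
translate([252, 464, 0]) cylinder(h = 402, r = 24);
translate([552, 464, 0]) cylinder(h = 402, r = 24);


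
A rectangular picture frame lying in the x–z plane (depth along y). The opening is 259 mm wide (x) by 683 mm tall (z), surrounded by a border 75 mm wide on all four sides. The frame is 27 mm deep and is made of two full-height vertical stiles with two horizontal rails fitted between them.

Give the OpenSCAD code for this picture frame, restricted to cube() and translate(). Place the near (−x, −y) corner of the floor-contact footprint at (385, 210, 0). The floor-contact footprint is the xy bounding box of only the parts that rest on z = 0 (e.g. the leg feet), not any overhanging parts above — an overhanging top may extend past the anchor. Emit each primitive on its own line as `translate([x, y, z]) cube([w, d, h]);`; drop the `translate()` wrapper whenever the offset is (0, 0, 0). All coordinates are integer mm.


translate([385, 210, 0]) cube([75, 27, 833]);
translate([719, 210, 0]) cube([75, 27, 833]);
translate([460, 210, 0]) cube([259, 27, 75]);
translate([460, 210, 758]) cube([259, 27, 75]);


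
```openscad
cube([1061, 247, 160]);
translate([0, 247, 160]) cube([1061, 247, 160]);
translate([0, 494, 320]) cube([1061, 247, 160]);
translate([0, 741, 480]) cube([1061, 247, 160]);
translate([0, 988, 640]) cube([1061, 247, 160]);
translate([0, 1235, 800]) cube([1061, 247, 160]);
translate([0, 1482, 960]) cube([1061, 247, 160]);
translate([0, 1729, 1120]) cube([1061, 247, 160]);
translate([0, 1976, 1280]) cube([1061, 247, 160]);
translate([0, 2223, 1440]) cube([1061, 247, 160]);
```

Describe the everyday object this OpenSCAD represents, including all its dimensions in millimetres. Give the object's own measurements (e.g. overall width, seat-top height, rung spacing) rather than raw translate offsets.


A straight staircase of 10 solid steps. Each step is 1061 mm wide (x), 247 mm deep (y, the going) and 160 mm tall (the rise). The first step rests on the floor; each subsequent step sits one going further in +y and one rise higher in +z, directly behind and above the previous step with no overlap.
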